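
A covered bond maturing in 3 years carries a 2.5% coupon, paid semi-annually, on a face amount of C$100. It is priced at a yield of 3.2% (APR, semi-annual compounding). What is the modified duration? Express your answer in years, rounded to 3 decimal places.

Periodic yield y = 0.016. First find Macaulay duration:
  t   CF        PV=CF/(1+0.016)^t    t·PV
  1         1.25         1.2303         1.2303
  2         1.25         1.2109         2.4219
  3         1.25         1.1919         3.5756
  4         1.25         1.1731         4.6924
  5         1.25         1.1546         5.7731
  6       101.25        92.0519       552.3114
  Σ                     98.0128       570.0048
P = 98.0128; Macaulay duration = 570.0048 / 98.0128 = 5.81562 half-year periods = 2.90781 years.
Modified duration = D_Mac / (1 + y) = 2.90781 / 1.016 = 2.86202 years.

2.862 years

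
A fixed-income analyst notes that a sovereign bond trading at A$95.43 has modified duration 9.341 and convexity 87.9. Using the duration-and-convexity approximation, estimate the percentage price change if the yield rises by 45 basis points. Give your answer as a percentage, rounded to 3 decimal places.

-4.114%

Duration effect: -D_mod·Δy = -9.341 × (+0.0045) = -0.0420345
Convexity effect: ½·C·(Δy)² = 0.5 × 87.9 × (0.0045)² = +0.0008899875
ΔP/P ≈ -0.0420345 + 0.0008899875 = -0.0411445125
= -4.11445125%.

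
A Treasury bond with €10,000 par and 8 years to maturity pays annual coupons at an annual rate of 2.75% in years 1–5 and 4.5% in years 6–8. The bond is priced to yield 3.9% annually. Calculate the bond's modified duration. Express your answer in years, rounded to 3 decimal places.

Periodic yield y = 0.039. First find Macaulay duration:
  t   CF        PV=CF/(1+0.039)^t    t·PV
  1       275.00       264.6776       264.6776
  2       275.00       254.7426       509.4852
  3       275.00       245.1806       735.5417
  4       275.00       235.9774       943.9098
  5       275.00       227.1198     1,135.5989
  6       450.00       357.7002     2,146.2014
  7       450.00       344.2736     2,409.9150
  8    10,450.00     7,694.7039    61,557.6309
  Σ                  9,624.3756    69,702.9605
P = 9,624.3756; Macaulay duration = 69,702.9605 / 9,624.3756 = 7.24234 years.
Modified duration = D_Mac / (1 + y) = 7.24234 / 1.039 = 6.97049 years.

6.970 years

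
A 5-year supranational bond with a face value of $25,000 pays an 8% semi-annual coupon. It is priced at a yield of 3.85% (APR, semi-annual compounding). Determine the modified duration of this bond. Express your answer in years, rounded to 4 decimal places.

4.2114 years

Periodic yield y = 0.01925. First find Macaulay duration:
  t   CF        PV=CF/(1+0.01925)^t    t·PV
  1     1,000.00       981.1136       981.1136
  2     1,000.00       962.5838     1,925.1677
  3     1,000.00       944.4040     2,833.2121
  4     1,000.00       926.5676     3,706.2705
  5     1,000.00       909.0681     4,545.3403
  6     1,000.00       891.8990     5,351.3940
  7     1,000.00       875.0542     6,125.3795
  8     1,000.00       858.5276     6,868.2204
  9     1,000.00       842.3130     7,580.8173
  10   26,000.00    21,486.5232   214,865.2320
  Σ                 29,678.0541   254,782.1474
P = 29,678.0541; Macaulay duration = 254,782.1474 / 29,678.0541 = 8.58487 half-year periods = 4.29243 years.
Modified duration = D_Mac / (1 + y) = 4.29243 / 1.01925 = 4.21136 years.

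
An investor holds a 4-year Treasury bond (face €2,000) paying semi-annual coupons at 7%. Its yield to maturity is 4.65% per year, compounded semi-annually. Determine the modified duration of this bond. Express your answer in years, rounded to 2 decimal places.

Periodic yield y = 0.02325. First find Macaulay duration:
  t   CF        PV=CF/(1+0.02325)^t    t·PV
  1        70.00        68.4095        68.4095
  2        70.00        66.8551       133.7102
  3        70.00        65.3360       196.0081
  4        70.00        63.8515       255.4060
  5        70.00        62.4007       312.0034
  6        70.00        60.9828       365.8969
  7        70.00        59.5972       417.1803
  8     2,070.00     1,722.3298    13,778.6385
  Σ                  2,169.7626    15,527.2528
P = 2,169.7626; Macaulay duration = 15,527.2528 / 2,169.7626 = 7.15620 half-year periods = 3.57810 years.
Modified duration = D_Mac / (1 + y) = 3.57810 / 1.02325 = 3.49680 years.

3.50 years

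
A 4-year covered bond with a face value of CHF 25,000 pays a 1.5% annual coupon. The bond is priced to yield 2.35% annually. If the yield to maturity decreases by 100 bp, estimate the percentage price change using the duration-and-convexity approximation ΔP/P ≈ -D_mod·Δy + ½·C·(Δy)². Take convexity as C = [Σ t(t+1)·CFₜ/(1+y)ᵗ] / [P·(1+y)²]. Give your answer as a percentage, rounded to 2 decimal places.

+3.91%

With y = 0.0235:
  t   CF        PV=CF/(1+0.0235)^t    t·PV        t(t+1)·PV
  1       375.00       366.3898       366.3898         732.7797
  2       375.00       357.9774       715.9547       2,147.8642
  3       375.00       349.7581     1,049.2742       4,197.0967
  4    25,375.00    23,123.5582    92,494.2328     462,471.1638
  Σ                 24,197.6835    94,625.8515     469,548.9044
P = 24,197.6835; D_Mac = 3.91053 yrs; D_mod = 3.82075 yrs; C = 18.52385.
Duration effect: -3.82075 × (-0.01) = +0.038207
Convexity effect: 0.5 × 18.52385 × (-0.01)² = +0.0009262
ΔP/P ≈ +0.038207 + 0.0009262 = +0.039134 = +3.9134%.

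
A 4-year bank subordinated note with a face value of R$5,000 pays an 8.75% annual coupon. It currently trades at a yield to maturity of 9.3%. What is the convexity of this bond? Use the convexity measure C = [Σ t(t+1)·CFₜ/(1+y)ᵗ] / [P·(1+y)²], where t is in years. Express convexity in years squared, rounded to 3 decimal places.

14.183

With y = 0.093:
  t   CF        PV=CF/(1+0.093)^t    t·PV        t(t+1)·PV
  1       437.50       400.2745       400.2745         800.5489
  2       437.50       366.2164       732.4327       2,197.2981
  3       437.50       335.0561     1,005.1684       4,020.6736
  4     5,437.50     3,809.9443    15,239.7770      76,198.8852
  Σ                  4,911.4912    17,377.6526      83,217.4059
P = 4,911.4912.
Convexity = Σ t(t+1)·PV / [P·(1+y)²] = 83,217.4059 / (4,911.4912 × 1.194649) = 14.18275.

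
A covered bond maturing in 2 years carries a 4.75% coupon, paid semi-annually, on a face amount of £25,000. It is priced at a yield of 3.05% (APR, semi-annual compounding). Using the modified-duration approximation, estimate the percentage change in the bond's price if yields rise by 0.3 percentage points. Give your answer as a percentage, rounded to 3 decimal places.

Periodic yield y = 0.01525. Modified duration first:
  t   CF        PV=CF/(1+0.01525)^t    t·PV
  1       593.75       584.8313       584.8313
  2       593.75       576.0466     1,152.0932
  3       593.75       567.3939     1,702.1816
  4    25,593.75    24,090.2846    96,361.1384
  Σ                 25,818.5564    99,800.2445
P = 25,818.5564; D_Mac = 3.86545 half-year periods = 1.93272 yrs; D_mod = 1.93272/(1+0.01525) = 1.90369 yrs.
ΔP/P ≈ -D_mod · Δy = -1.90369 × (+0.003) = -0.005711 = -0.5711%.

-0.571%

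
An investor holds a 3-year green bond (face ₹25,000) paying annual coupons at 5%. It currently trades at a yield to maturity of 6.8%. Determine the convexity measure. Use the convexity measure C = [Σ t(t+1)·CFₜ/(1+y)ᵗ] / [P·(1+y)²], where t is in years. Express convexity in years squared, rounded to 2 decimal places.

With y = 0.068:
  t   CF        PV=CF/(1+0.068)^t    t·PV        t(t+1)·PV
  1     1,250.00     1,170.4120     1,170.4120       2,340.8240
  2     1,250.00     1,095.8914     2,191.7827       6,575.3482
  3    26,250.00    21,548.4258    64,645.2775     258,581.1102
  Σ                 23,814.7292    68,007.4723     267,497.2824
P = 23,814.7292.
Convexity = Σ t(t+1)·PV / [P·(1+y)²] = 267,497.2824 / (23,814.7292 × 1.140624) = 9.84762.

9.85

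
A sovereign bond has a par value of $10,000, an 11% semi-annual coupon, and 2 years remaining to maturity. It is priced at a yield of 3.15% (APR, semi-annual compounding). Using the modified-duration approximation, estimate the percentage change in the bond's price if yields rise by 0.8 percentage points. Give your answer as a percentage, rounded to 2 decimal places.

Periodic yield y = 0.01575. Modified duration first:
  t   CF        PV=CF/(1+0.01575)^t    t·PV
  1       550.00       541.4718       541.4718
  2       550.00       533.0759     1,066.1517
  3       550.00       524.8101     1,574.4303
  4    10,550.00     9,910.7184    39,642.8735
  Σ                 11,510.0762    42,824.9274
P = 11,510.0762; D_Mac = 3.72065 half-year periods = 1.86032 yrs; D_mod = 1.86032/(1+0.01575) = 1.83148 yrs.
ΔP/P ≈ -D_mod · Δy = -1.83148 × (+0.008) = -0.014652 = -1.4652%.

-1.47%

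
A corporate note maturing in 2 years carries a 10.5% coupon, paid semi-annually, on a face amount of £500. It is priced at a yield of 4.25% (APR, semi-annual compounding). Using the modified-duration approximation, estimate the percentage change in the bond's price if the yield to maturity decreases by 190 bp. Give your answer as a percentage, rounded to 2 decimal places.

Periodic yield y = 0.02125. Modified duration first:
  t   CF        PV=CF/(1+0.02125)^t    t·PV
  1        26.25        25.7038        25.7038
  2        26.25        25.1690        50.3379
  3        26.25        24.6452        73.9357
  4       526.25       483.7977     1,935.1909
  Σ                    559.3157     2,085.1684
P = 559.3157; D_Mac = 3.72807 half-year periods = 1.86404 yrs; D_mod = 1.86404/(1+0.02125) = 1.82525 yrs.
ΔP/P ≈ -D_mod · Δy = -1.82525 × (-0.019) = +0.034680 = +3.4680%.

+3.47%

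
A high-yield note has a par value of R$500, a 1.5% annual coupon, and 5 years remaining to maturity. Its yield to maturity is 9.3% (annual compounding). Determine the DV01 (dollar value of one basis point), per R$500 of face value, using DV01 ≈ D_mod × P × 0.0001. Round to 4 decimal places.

Periodic yield y = 0.093.
  t   CF        PV=CF/(1+0.093)^t    t·PV
  1         7.50         6.8618         6.8618
  2         7.50         6.2780        12.5560
  3         7.50         5.7438        17.2315
  4         7.50         5.2551        21.0204
  5       507.50       325.3383     1,626.6917
  Σ                    349.4771     1,684.3613
P = 349.4771; D_Mac = 4.81966 yrs; D_mod = 4.40957 yrs.
DV01 ≈ 4.40957 × 349.4771 × 0.0001 = 0.154104.

R$0.1541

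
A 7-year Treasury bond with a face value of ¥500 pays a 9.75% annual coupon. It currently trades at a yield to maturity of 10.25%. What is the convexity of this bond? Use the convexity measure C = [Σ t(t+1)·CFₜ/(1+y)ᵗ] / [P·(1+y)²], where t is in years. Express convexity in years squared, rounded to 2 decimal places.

32.01

With y = 0.1025:
  t   CF        PV=CF/(1+0.1025)^t    t·PV        t(t+1)·PV
  1        48.75        44.2177        44.2177          88.4354
  2        48.75        40.1067        80.2135         240.6405
  3        48.75        36.3780       109.1340         436.5360
  4        48.75        32.9959       131.9837         659.9184
  5        48.75        29.9283       149.6414         897.8481
  6        48.75        27.1458       162.8749       1,140.1246
  7       548.75       277.1560     1,940.0923      15,520.7382
  Σ                    487.9285     2,618.1574      18,984.2412
P = 487.9285.
Convexity = Σ t(t+1)·PV / [P·(1+y)²] = 18,984.2412 / (487.9285 × 1.215506) = 32.00957.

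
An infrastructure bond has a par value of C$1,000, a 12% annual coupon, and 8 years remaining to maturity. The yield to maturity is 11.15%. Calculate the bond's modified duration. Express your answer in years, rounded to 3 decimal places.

Periodic yield y = 0.1115. First find Macaulay duration:
  t   CF        PV=CF/(1+0.1115)^t    t·PV
  1       120.00       107.9622       107.9622
  2       120.00        97.1320       194.2640
  3       120.00        87.3882       262.1646
  4       120.00        78.6219       314.4875
  5       120.00        70.7349       353.6746
  6       120.00        63.6392       381.8350
  7       120.00        57.2552       400.7864
  8     1,120.00       480.7755     3,846.2036
  Σ                  1,043.5090     5,861.3780
P = 1,043.5090; Macaulay duration = 5,861.3780 / 1,043.5090 = 5.61699 years.
Modified duration = D_Mac / (1 + y) = 5.61699 / 1.1115 = 5.05352 years.

5.054 years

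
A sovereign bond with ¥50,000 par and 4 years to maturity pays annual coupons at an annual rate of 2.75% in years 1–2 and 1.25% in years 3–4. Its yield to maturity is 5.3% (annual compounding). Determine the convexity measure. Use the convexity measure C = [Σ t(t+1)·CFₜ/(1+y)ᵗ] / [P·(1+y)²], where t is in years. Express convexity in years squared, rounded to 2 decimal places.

With y = 0.053:
  t   CF        PV=CF/(1+0.053)^t    t·PV        t(t+1)·PV
  1     1,375.00     1,305.7930     1,305.7930       2,611.5859
  2     1,375.00     1,240.0693     2,480.1386       7,440.4158
  3       625.00       535.2971     1,605.8913       6,423.5654
  4    50,625.00    41,176.7013   164,706.8050     823,534.0251
  Σ                 44,257.8606   170,098.6279     840,009.5922
P = 44,257.8606.
Convexity = Σ t(t+1)·PV / [P·(1+y)²] = 840,009.5922 / (44,257.8606 × 1.108809) = 17.11737.

17.12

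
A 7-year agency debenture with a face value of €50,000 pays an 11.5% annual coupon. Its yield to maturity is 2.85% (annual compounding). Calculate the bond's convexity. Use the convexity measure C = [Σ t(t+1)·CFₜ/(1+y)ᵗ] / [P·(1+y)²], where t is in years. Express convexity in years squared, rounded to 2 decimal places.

With y = 0.0285:
  t   CF        PV=CF/(1+0.0285)^t    t·PV        t(t+1)·PV
  1     5,750.00     5,590.6660     5,590.6660      11,181.3320
  2     5,750.00     5,435.7472    10,871.4944      32,614.4833
  3     5,750.00     5,285.1213    15,855.3638      63,421.4552
  4     5,750.00     5,138.6692    20,554.6768     102,773.3839
  5     5,750.00     4,996.2753    24,981.3767     149,888.2604
  6     5,750.00     4,857.8273    29,146.9636     204,028.7453
  7    55,750.00    45,794.6558   320,562.5909   2,564,500.7270
  Σ                 77,098.9622   427,563.1323   3,128,408.3872
P = 77,098.9622.
Convexity = Σ t(t+1)·PV / [P·(1+y)²] = 3,128,408.3872 / (77,098.9622 × 1.057812) = 38.35892.

38.36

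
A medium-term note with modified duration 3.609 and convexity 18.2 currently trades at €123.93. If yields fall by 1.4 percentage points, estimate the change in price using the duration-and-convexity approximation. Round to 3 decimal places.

+€6.483

Duration effect: -D_mod·Δy = -3.609 × (-0.014) = +0.050526
Convexity effect: ½·C·(Δy)² = 0.5 × 18.2 × (-0.014)² = +0.0017836
ΔP/P ≈ +0.050526 + 0.0017836 = +0.0523096
ΔP ≈ 123.93 × (+0.0523096) = +6.482728728.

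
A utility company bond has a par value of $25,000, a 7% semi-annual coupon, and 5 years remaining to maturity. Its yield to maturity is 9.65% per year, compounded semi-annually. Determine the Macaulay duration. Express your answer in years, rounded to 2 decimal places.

Periodic yield y = 0.04825. Discount each cash flow and weight by its period:
  t   CF        PV=CF/(1+0.04825)^t    t·PV
  1       875.00       834.7245       834.7245
  2       875.00       796.3029     1,592.6058
  3       875.00       759.6498     2,278.9495
  4       875.00       724.6838     2,898.7353
  5       875.00       691.3273     3,456.6364
  6       875.00       659.5061     3,957.0367
  7       875.00       629.1496     4,404.0475
  8       875.00       600.1905     4,801.5236
  9       875.00       572.5642     5,153.0781
  10   25,875.00    16,152.1987   161,521.9867
  Σ                 22,420.2975   190,899.3242
Price P = Σ PV = 22,420.2975.
Macaulay duration = Σ(t·PV) / P = 190,899.3242 / 22,420.2975 = 8.51458 half-year periods.
In years: 8.51458 / 2 = 4.25729 years.

4.26 years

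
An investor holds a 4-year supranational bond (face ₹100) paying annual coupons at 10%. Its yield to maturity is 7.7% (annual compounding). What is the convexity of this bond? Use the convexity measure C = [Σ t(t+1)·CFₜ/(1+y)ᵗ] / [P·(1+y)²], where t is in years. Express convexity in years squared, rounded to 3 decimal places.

With y = 0.077:
  t   CF        PV=CF/(1+0.077)^t    t·PV        t(t+1)·PV
  1        10.00         9.2851         9.2851          18.5701
  2        10.00         8.6212        17.2424          51.7273
  3        10.00         8.0048        24.0145          96.0581
  4       110.00        81.7579       327.0317       1,635.1585
  Σ                    107.6690       377.5737       1,801.5141
P = 107.6690.
Convexity = Σ t(t+1)·PV / [P·(1+y)²] = 1,801.5141 / (107.6690 × 1.159929) = 14.42499.

14.425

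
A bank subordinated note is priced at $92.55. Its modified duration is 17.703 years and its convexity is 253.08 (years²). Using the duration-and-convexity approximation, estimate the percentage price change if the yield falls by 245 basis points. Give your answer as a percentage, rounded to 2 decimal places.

+50.97%

Duration effect: -D_mod·Δy = -17.703 × (-0.0245) = +0.4337235
Convexity effect: ½·C·(Δy)² = 0.5 × 253.08 × (-0.0245)² = +0.075955635
ΔP/P ≈ +0.4337235 + 0.075955635 = +0.509679135
= +50.9679135%.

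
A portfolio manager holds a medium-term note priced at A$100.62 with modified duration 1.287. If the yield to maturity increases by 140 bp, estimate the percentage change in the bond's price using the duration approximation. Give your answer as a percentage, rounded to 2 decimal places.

Duration approximation: ΔP/P ≈ -D_mod · Δy = -1.287 × (+0.014) = -0.018018.
As a percentage: -1.8018%.

-1.80%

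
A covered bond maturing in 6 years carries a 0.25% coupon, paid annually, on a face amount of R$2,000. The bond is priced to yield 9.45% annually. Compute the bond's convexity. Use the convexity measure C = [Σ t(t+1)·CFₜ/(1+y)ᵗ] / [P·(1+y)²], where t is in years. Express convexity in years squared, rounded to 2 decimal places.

34.66

With y = 0.0945:
  t   CF        PV=CF/(1+0.0945)^t    t·PV        t(t+1)·PV
  1         5.00         4.5683         4.5683           9.1366
  2         5.00         4.1739         8.3477          25.0432
  3         5.00         3.8135        11.4405          45.7619
  4         5.00         3.4842        13.9369          69.6846
  5         5.00         3.1834        15.9170          95.5020
  6     2,005.00     1,166.3255     6,997.9532      48,985.6722
  Σ                  1,185.5488     7,052.1636      49,230.8005
P = 1,185.5488.
Convexity = Σ t(t+1)·PV / [P·(1+y)²] = 49,230.8005 / (1,185.5488 × 1.197930) = 34.66458.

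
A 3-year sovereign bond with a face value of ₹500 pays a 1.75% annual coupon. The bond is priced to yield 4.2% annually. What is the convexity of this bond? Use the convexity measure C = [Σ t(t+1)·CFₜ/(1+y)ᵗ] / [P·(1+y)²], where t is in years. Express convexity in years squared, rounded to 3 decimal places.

10.791

With y = 0.042:
  t   CF        PV=CF/(1+0.042)^t    t·PV        t(t+1)·PV
  1         8.75         8.3973         8.3973          16.7946
  2         8.75         8.0588        16.1177          48.3530
  3       508.75       449.6776     1,349.0328       5,396.1313
  Σ                    466.1338     1,373.5478       5,461.2790
P = 466.1338.
Convexity = Σ t(t+1)·PV / [P·(1+y)²] = 5,461.2790 / (466.1338 × 1.085764) = 10.79067.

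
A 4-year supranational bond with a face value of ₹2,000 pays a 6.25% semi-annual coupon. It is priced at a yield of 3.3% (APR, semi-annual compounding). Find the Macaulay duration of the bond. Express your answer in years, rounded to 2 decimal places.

Periodic yield y = 0.0165. Discount each cash flow and weight by its period:
  t   CF        PV=CF/(1+0.0165)^t    t·PV
  1        62.50        61.4855        61.4855
  2        62.50        60.4874       120.9749
  3        62.50        59.5056       178.5168
  4        62.50        58.5397       234.1588
  5        62.50        57.5895       287.9474
  6        62.50        56.6547       339.9280
  7        62.50        55.7350       390.1453
  8     2,062.50     1,809.4013    14,475.2102
  Σ                  2,219.3987    16,088.3669
Price P = Σ PV = 2,219.3987.
Macaulay duration = Σ(t·PV) / P = 16,088.3669 / 2,219.3987 = 7.24898 half-year periods.
In years: 7.24898 / 2 = 3.62449 years.

3.62 years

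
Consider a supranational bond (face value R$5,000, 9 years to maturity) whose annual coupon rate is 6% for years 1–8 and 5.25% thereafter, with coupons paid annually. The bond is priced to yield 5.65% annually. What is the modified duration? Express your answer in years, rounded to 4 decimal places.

6.8396 years

Periodic yield y = 0.0565. First find Macaulay duration:
  t   CF        PV=CF/(1+0.0565)^t    t·PV
  1       300.00       283.9565       283.9565
  2       300.00       268.7709       537.5418
  3       300.00       254.3974       763.1923
  4       300.00       240.7927       963.1707
  5       300.00       227.9154     1,139.5772
  6       300.00       215.7269     1,294.3612
  7       300.00       204.1901     1,429.3309
  8       300.00       193.2704     1,546.1628
  9     5,262.50     3,208.9769    28,880.7925
  Σ                  5,097.9972    36,838.0859
P = 5,097.9972; Macaulay duration = 36,838.0859 / 5,097.9972 = 7.22599 years.
Modified duration = D_Mac / (1 + y) = 7.22599 / 1.0565 = 6.83956 years.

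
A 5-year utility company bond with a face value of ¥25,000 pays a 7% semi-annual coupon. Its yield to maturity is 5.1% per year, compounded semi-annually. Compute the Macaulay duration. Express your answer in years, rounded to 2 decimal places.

Periodic yield y = 0.0255. Discount each cash flow and weight by its period:
  t   CF        PV=CF/(1+0.0255)^t    t·PV
  1       875.00       853.2423       853.2423
  2       875.00       832.0257     1,664.0513
  3       875.00       811.3366     2,434.0098
  4       875.00       791.1620     3,164.6478
  5       875.00       771.4890     3,857.4449
  6       875.00       752.3052     4,513.8312
  7       875.00       733.5984     5,135.1891
  8       875.00       715.3568     5,722.8547
  9       875.00       697.5688     6,278.1195
  10   25,875.00    20,115.1702   201,151.7019
  Σ                 27,073.2550   234,775.0926
Price P = Σ PV = 27,073.2550.
Macaulay duration = Σ(t·PV) / P = 234,775.0926 / 27,073.2550 = 8.67185 half-year periods.
In years: 8.67185 / 2 = 4.33592 years.

4.34 years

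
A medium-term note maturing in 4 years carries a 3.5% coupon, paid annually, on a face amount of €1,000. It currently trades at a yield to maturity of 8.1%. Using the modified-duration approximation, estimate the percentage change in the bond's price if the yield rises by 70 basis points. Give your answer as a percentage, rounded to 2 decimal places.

-2.45%

Periodic yield y = 0.081. Modified duration first:
  t   CF        PV=CF/(1+0.081)^t    t·PV
  1        35.00        32.3774        32.3774
  2        35.00        29.9514        59.9027
  3        35.00        27.7071        83.1213
  4     1,035.00       757.9448     3,031.7792
  Σ                    847.9807     3,207.1806
P = 847.9807; D_Mac = 3.78214 yrs; D_mod = 3.78214/(1+0.081) = 3.49874 yrs.
ΔP/P ≈ -D_mod · Δy = -3.49874 × (+0.007) = -0.024491 = -2.4491%.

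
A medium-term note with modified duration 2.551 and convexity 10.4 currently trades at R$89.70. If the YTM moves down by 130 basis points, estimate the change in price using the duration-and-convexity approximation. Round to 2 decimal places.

+R$3.05

Duration effect: -D_mod·Δy = -2.551 × (-0.013) = +0.033163
Convexity effect: ½·C·(Δy)² = 0.5 × 10.4 × (-0.013)² = +0.0008788
ΔP/P ≈ +0.033163 + 0.0008788 = +0.0340418
ΔP ≈ 89.70 × (+0.0340418) = +3.05354946.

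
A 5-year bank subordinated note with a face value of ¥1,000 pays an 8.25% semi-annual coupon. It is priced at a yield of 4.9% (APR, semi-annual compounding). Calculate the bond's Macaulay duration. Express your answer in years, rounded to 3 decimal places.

4.258 years

Periodic yield y = 0.0245. Discount each cash flow and weight by its period:
  t   CF        PV=CF/(1+0.0245)^t    t·PV
  1        41.25        40.2635        40.2635
  2        41.25        39.3007        78.6014
  3        41.25        38.3608       115.0825
  4        41.25        37.4435       149.7739
  5        41.25        36.5480       182.7402
  6        41.25        35.6740       214.0442
  7        41.25        34.8209       243.7464
  8        41.25        33.9882       271.9057
  9        41.25        33.1754       298.5787
  10    1,041.25       817.4014     8,174.0142
  Σ                  1,146.9766     9,768.7506
Price P = Σ PV = 1,146.9766.
Macaulay duration = Σ(t·PV) / P = 9,768.7506 / 1,146.9766 = 8.51696 half-year periods.
In years: 8.51696 / 2 = 4.25848 years.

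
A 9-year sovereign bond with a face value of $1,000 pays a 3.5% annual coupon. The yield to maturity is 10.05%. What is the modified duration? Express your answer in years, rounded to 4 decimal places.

6.8206 years

Periodic yield y = 0.1005. First find Macaulay duration:
  t   CF        PV=CF/(1+0.1005)^t    t·PV
  1        35.00        31.8037        31.8037
  2        35.00        28.8993        57.7987
  3        35.00        26.2602        78.7806
  4        35.00        23.8621        95.4482
  5        35.00        21.6829       108.4146
  6        35.00        19.7028       118.2167
  7        35.00        17.9035       125.3244
  8        35.00        16.2685       130.1480
  9     1,035.00       437.1494     3,934.3450
  Σ                    623.5325     4,680.2800
P = 623.5325; Macaulay duration = 4,680.2800 / 623.5325 = 7.50607 years.
Modified duration = D_Mac / (1 + y) = 7.50607 / 1.1005 = 6.82060 years.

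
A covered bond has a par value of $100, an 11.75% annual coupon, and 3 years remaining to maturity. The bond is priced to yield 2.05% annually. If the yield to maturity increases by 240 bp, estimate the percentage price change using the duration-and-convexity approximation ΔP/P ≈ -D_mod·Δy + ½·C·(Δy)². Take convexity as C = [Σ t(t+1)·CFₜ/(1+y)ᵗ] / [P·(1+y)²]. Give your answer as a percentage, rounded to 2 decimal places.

-6.13%

With y = 0.0205:
  t   CF        PV=CF/(1+0.0205)^t    t·PV        t(t+1)·PV
  1        11.75        11.5140        11.5140          23.0279
  2        11.75        11.2827        22.5653          67.6960
  3       111.75       105.1498       315.4494       1,261.7978
  Σ                    127.9464       349.5287       1,352.5217
P = 127.9464; D_Mac = 2.73184 yrs; D_mod = 2.67696 yrs; C = 10.15056.
Duration effect: -2.67696 × (+0.024) = -0.064247
Convexity effect: 0.5 × 10.15056 × (0.024)² = +0.0029234
ΔP/P ≈ -0.064247 + 0.0029234 = -0.061324 = -6.1324%.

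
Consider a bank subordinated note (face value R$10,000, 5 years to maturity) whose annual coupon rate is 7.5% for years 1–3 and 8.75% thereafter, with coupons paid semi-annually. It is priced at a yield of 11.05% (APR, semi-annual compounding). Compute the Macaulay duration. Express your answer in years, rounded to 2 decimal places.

Periodic yield y = 0.05525. Discount each cash flow and weight by its period:
  t   CF        PV=CF/(1+0.05525)^t    t·PV
  1       375.00       355.3660       355.3660
  2       375.00       336.7600       673.5201
  3       375.00       319.1282       957.3846
  4       375.00       302.4195     1,209.6781
  5       375.00       286.5857     1,432.9283
  6       375.00       271.5808     1,629.4849
  7       437.50       300.2552     2,101.7864
  8       437.50       284.5347     2,276.2772
  9       437.50       269.6372     2,426.7348
  10   10,437.50     6,095.9708    60,959.7083
  Σ                  8,822.2382    74,022.8688
Price P = Σ PV = 8,822.2382.
Macaulay duration = Σ(t·PV) / P = 74,022.8688 / 8,822.2382 = 8.39049 half-year periods.
In years: 8.39049 / 2 = 4.19524 years.

4.20 years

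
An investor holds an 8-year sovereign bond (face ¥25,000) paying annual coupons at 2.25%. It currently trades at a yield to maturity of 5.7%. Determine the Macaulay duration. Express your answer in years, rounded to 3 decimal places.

7.316 years

Periodic yield y = 0.057. Discount each cash flow and weight by its year:
  t   CF        PV=CF/(1+0.057)^t    t·PV
  1       562.50       532.1665       532.1665
  2       562.50       503.4688     1,006.9376
  3       562.50       476.3186     1,428.9559
  4       562.50       450.6326     1,802.5303
  5       562.50       426.3317     2,131.6583
  6       562.50       403.3412     2,420.0473
  7       562.50       381.5906     2,671.1339
  8    25,562.50    16,406.0272   131,248.2175
  Σ                 19,579.8771   143,241.6472
Price P = Σ PV = 19,579.8771.
Macaulay duration = Σ(t·PV) / P = 143,241.6472 / 19,579.8771 = 7.31576 years.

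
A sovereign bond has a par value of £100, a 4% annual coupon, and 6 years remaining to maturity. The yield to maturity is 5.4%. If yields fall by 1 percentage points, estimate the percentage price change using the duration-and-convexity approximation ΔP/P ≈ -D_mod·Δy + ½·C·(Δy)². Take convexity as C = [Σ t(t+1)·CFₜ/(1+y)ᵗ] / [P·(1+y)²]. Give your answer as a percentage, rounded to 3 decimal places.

With y = 0.054:
  t   CF        PV=CF/(1+0.054)^t    t·PV        t(t+1)·PV
  1         4.00         3.7951         3.7951           7.5901
  2         4.00         3.6006         7.2013          21.6038
  3         4.00         3.4162        10.2485          40.9939
  4         4.00         3.2411        12.9646          64.8228
  5         4.00         3.0751        15.3754          92.2525
  6       104.00        75.8560       455.1357       3,185.9501
  Σ                     92.9840       504.7205       3,413.2132
P = 92.9840; D_Mac = 5.42803 yrs; D_mod = 5.14994 yrs; C = 33.04257.
Duration effect: -5.14994 × (-0.01) = +0.051499
Convexity effect: 0.5 × 33.04257 × (-0.01)² = +0.0016521
ΔP/P ≈ +0.051499 + 0.0016521 = +0.053152 = +5.3152%.

+5.315%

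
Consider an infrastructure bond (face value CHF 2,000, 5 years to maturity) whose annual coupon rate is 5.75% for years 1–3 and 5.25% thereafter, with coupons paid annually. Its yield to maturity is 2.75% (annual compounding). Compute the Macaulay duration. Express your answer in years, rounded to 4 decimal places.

4.5216 years

Periodic yield y = 0.0275. Discount each cash flow and weight by its year:
  t   CF        PV=CF/(1+0.0275)^t    t·PV
  1       115.00       111.9221       111.9221
  2       115.00       108.9267       217.8533
  3       115.00       106.0113       318.0340
  4       105.00        94.2024       376.8096
  5     2,105.00     1,837.9892     9,189.9458
  Σ                  2,259.0517    10,214.5649
Price P = Σ PV = 2,259.0517.
Macaulay duration = Σ(t·PV) / P = 10,214.5649 / 2,259.0517 = 4.52162 years.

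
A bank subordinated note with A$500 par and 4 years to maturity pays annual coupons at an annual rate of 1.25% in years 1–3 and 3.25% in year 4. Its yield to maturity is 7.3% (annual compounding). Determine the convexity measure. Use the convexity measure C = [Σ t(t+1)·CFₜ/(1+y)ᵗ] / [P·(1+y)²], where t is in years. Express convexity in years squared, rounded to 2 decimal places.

16.90

With y = 0.073:
  t   CF        PV=CF/(1+0.073)^t    t·PV        t(t+1)·PV
  1         6.25         5.8248         5.8248          11.6496
  2         6.25         5.4285        10.8570          32.5711
  3         6.25         5.0592        15.1776          60.7103
  4       516.25       389.4585     1,557.8340       7,789.1698
  Σ                    405.7710     1,589.6933       7,894.1007
P = 405.7710.
Convexity = Σ t(t+1)·PV / [P·(1+y)²] = 7,894.1007 / (405.7710 × 1.151329) = 16.89749.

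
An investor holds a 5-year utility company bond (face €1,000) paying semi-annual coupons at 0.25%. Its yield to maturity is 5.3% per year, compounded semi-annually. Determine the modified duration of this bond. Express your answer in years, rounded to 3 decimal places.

4.839 years

Periodic yield y = 0.0265. First find Macaulay duration:
  t   CF        PV=CF/(1+0.0265)^t    t·PV
  1         1.25         1.2177         1.2177
  2         1.25         1.1863         2.3726
  3         1.25         1.1557         3.4670
  4         1.25         1.1258         4.5033
  5         1.25         1.0968         5.4838
  6         1.25         1.0685         6.4107
  7         1.25         1.0409         7.2861
  8         1.25         1.0140         8.1120
  9         1.25         0.9878         8.8904
  10    1,001.25       770.8200     7,708.2003
  Σ                    780.7135     7,755.9441
P = 780.7135; Macaulay duration = 7,755.9441 / 780.7135 = 9.93443 half-year periods = 4.96722 years.
Modified duration = D_Mac / (1 + y) = 4.96722 / 1.0265 = 4.83898 years.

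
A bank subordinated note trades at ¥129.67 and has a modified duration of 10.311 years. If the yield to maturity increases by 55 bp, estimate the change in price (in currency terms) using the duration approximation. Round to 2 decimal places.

-¥7.35

Duration approximation: ΔP/P ≈ -D_mod · Δy = -10.311 × (+0.0055) = -0.0567105.
ΔP ≈ 129.67 × (-0.0567105) = -7.353650535.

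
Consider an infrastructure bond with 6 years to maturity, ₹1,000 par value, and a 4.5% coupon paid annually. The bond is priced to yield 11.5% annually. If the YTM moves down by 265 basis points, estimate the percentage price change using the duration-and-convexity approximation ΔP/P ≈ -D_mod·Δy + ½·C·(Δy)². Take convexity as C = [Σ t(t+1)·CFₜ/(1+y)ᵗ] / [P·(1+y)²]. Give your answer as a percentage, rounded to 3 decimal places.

With y = 0.115:
  t   CF        PV=CF/(1+0.115)^t    t·PV        t(t+1)·PV
  1        45.00        40.3587        40.3587          80.7175
  2        45.00        36.1962        72.3924         217.1771
  3        45.00        32.4629        97.3888         389.5553
  4        45.00        29.1147       116.4590         582.2950
  5        45.00        26.1119       130.5594         783.3565
  6     1,045.00       543.8349     3,263.0095      22,841.0664
  Σ                    708.0794     3,720.1678      24,894.1678
P = 708.0794; D_Mac = 5.25389 yrs; D_mod = 4.71200 yrs; C = 28.27912.
Duration effect: -4.71200 × (-0.0265) = +0.124868
Convexity effect: 0.5 × 28.27912 × (-0.0265)² = +0.0099295
ΔP/P ≈ +0.124868 + 0.0099295 = +0.134798 = +13.4798%.

+13.480%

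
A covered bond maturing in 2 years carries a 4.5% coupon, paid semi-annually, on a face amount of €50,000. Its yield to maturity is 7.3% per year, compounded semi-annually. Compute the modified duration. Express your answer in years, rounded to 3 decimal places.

Periodic yield y = 0.0365. First find Macaulay duration:
  t   CF        PV=CF/(1+0.0365)^t    t·PV
  1     1,125.00     1,085.3835     1,085.3835
  2     1,125.00     1,047.1621     2,094.3242
  3     1,125.00     1,010.2866     3,030.8599
  4    51,125.00    44,295.1417   177,180.5668
  Σ                 47,437.9739   183,391.1343
P = 47,437.9739; Macaulay duration = 183,391.1343 / 47,437.9739 = 3.86591 half-year periods = 1.93296 years.
Modified duration = D_Mac / (1 + y) = 1.93296 / 1.0365 = 1.86489 years.

1.865 years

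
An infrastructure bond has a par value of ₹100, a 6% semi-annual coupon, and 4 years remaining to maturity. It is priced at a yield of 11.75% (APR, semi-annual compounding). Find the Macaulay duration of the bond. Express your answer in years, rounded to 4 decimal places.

3.5667 years

Periodic yield y = 0.05875. Discount each cash flow and weight by its period:
  t   CF        PV=CF/(1+0.05875)^t    t·PV
  1         3.00         2.8335         2.8335
  2         3.00         2.6763         5.3526
  3         3.00         2.5278         7.5834
  4         3.00         2.3875         9.5501
  5         3.00         2.2550        11.2752
  6         3.00         2.1299        12.7794
  7         3.00         2.0117        14.0820
  8       103.00        65.2364       521.8910
  Σ                     82.0582       585.3473
Price P = Σ PV = 82.0582.
Macaulay duration = Σ(t·PV) / P = 585.3473 / 82.0582 = 7.13332 half-year periods.
In years: 7.13332 / 2 = 3.56666 years.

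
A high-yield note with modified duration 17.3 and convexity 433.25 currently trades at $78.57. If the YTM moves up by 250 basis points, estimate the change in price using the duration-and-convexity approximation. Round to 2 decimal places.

-$23.34

Duration effect: -D_mod·Δy = -17.3 × (+0.025) = -0.432500
Convexity effect: ½·C·(Δy)² = 0.5 × 433.25 × (0.025)² = +0.135390625
ΔP/P ≈ -0.432500 + 0.135390625 = -0.297109375
ΔP ≈ 78.57 × (-0.297109375) = -23.34388359375.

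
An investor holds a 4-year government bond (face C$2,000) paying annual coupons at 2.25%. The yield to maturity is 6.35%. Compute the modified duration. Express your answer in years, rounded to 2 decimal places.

Periodic yield y = 0.0635. First find Macaulay duration:
  t   CF        PV=CF/(1+0.0635)^t    t·PV
  1        45.00        42.3131        42.3131
  2        45.00        39.7867        79.5733
  3        45.00        37.4111       112.2332
  4     2,045.00     1,598.6130     6,394.4519
  Σ                  1,718.1238     6,628.5716
P = 1,718.1238; Macaulay duration = 6,628.5716 / 1,718.1238 = 3.85803 years.
Modified duration = D_Mac / (1 + y) = 3.85803 / 1.0635 = 3.62767 years.

3.63 years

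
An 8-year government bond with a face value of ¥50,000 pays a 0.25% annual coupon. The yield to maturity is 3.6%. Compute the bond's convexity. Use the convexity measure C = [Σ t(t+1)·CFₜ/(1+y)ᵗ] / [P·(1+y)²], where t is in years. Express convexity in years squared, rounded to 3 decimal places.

With y = 0.036:
  t   CF        PV=CF/(1+0.036)^t    t·PV        t(t+1)·PV
  1       125.00       120.6564       120.6564         241.3127
  2       125.00       116.4637       232.9274         698.7821
  3       125.00       112.4167       337.2500       1,349.0001
  4       125.00       108.5103       434.0412       2,170.2061
  5       125.00       104.7397       523.6984       3,142.1904
  6       125.00       101.1001       606.6005       4,246.2032
  7       125.00        97.5869       683.1086       5,464.8690
  8    50,125.00    37,772.5533   302,180.4262   2,719,623.8355
  Σ                 38,534.0270   305,118.7086   2,736,936.3990
P = 38,534.0270.
Convexity = Σ t(t+1)·PV / [P·(1+y)²] = 2,736,936.3990 / (38,534.0270 × 1.073296) = 66.17604.

66.176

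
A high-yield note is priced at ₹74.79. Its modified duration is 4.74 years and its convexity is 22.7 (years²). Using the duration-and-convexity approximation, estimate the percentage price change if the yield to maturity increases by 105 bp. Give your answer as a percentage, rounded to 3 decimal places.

Duration effect: -D_mod·Δy = -4.74 × (+0.0105) = -0.049770
Convexity effect: ½·C·(Δy)² = 0.5 × 22.7 × (0.0105)² = +0.0012513375
ΔP/P ≈ -0.049770 + 0.0012513375 = -0.0485186625
= -4.85186625%.

-4.852%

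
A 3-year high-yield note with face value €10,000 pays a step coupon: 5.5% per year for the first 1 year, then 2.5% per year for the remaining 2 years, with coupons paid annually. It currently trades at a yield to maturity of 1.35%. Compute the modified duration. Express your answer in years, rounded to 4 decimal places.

2.8367 years

Periodic yield y = 0.0135. First find Macaulay duration:
  t   CF        PV=CF/(1+0.0135)^t    t·PV
  1       550.00       542.6739       542.6739
  2       250.00       243.3843       486.7685
  3    10,250.00     9,845.8362    29,537.5086
  Σ                 10,631.8944    30,566.9510
P = 10,631.8944; Macaulay duration = 30,566.9510 / 10,631.8944 = 2.87502 years.
Modified duration = D_Mac / (1 + y) = 2.87502 / 1.0135 = 2.83673 years.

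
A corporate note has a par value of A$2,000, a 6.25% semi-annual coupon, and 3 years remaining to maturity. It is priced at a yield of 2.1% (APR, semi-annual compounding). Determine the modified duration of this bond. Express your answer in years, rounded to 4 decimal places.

2.7667 years

Periodic yield y = 0.0105. First find Macaulay duration:
  t   CF        PV=CF/(1+0.0105)^t    t·PV
  1        62.50        61.8506        61.8506
  2        62.50        61.2079       122.4158
  3        62.50        60.5719       181.7156
  4        62.50        59.9425       239.7699
  5        62.50        59.3196       296.5981
  6     2,062.50     1,937.2071    11,623.2425
  Σ                  2,240.0995    12,525.5926
P = 2,240.0995; Macaulay duration = 12,525.5926 / 2,240.0995 = 5.59153 half-year periods = 2.79577 years.
Modified duration = D_Mac / (1 + y) = 2.79577 / 1.0105 = 2.76672 years.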